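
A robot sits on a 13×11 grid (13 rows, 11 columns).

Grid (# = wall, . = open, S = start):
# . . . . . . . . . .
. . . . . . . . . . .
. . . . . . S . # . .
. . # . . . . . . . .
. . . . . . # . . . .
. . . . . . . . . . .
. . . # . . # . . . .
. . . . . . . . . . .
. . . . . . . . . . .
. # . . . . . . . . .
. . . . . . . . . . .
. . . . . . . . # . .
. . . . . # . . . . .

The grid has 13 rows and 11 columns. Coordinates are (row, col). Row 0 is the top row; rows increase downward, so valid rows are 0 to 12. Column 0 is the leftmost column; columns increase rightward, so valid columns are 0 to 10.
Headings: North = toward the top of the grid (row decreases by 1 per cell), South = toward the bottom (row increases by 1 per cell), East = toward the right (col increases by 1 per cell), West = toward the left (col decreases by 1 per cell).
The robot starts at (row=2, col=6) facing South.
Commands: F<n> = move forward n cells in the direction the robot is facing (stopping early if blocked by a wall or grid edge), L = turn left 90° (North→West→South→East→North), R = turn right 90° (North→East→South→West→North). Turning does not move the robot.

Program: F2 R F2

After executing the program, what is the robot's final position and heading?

Start: (row=2, col=6), facing South
  F2: move forward 1/2 (blocked), now at (row=3, col=6)
  R: turn right, now facing West
  F2: move forward 2, now at (row=3, col=4)
Final: (row=3, col=4), facing West

Answer: Final position: (row=3, col=4), facing West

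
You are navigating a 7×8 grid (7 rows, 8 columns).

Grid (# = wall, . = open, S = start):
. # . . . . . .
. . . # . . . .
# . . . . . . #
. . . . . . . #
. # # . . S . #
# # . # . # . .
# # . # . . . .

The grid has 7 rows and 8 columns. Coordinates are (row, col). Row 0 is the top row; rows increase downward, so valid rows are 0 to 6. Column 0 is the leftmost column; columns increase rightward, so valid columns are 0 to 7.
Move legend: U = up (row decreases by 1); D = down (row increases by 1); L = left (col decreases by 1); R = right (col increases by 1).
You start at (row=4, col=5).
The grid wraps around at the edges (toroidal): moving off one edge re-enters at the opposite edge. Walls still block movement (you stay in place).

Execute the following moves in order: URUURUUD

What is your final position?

Start: (row=4, col=5)
  U (up): (row=4, col=5) -> (row=3, col=5)
  R (right): (row=3, col=5) -> (row=3, col=6)
  U (up): (row=3, col=6) -> (row=2, col=6)
  U (up): (row=2, col=6) -> (row=1, col=6)
  R (right): (row=1, col=6) -> (row=1, col=7)
  U (up): (row=1, col=7) -> (row=0, col=7)
  U (up): (row=0, col=7) -> (row=6, col=7)
  D (down): (row=6, col=7) -> (row=0, col=7)
Final: (row=0, col=7)

Answer: Final position: (row=0, col=7)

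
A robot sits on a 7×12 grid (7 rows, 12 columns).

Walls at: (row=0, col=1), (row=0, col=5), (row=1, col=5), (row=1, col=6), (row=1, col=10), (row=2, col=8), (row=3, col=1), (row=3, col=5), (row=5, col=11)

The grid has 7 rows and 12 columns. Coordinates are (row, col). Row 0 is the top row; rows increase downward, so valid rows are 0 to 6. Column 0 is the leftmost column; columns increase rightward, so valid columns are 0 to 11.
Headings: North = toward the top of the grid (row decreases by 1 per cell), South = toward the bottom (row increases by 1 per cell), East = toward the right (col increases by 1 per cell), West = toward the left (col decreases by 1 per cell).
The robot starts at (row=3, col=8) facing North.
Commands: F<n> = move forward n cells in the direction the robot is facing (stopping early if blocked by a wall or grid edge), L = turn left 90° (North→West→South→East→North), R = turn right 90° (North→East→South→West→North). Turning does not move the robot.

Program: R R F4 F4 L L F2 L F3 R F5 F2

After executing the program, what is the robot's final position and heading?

Answer: Final position: (row=4, col=5), facing North

Derivation:
Start: (row=3, col=8), facing North
  R: turn right, now facing East
  R: turn right, now facing South
  F4: move forward 3/4 (blocked), now at (row=6, col=8)
  F4: move forward 0/4 (blocked), now at (row=6, col=8)
  L: turn left, now facing East
  L: turn left, now facing North
  F2: move forward 2, now at (row=4, col=8)
  L: turn left, now facing West
  F3: move forward 3, now at (row=4, col=5)
  R: turn right, now facing North
  F5: move forward 0/5 (blocked), now at (row=4, col=5)
  F2: move forward 0/2 (blocked), now at (row=4, col=5)
Final: (row=4, col=5), facing North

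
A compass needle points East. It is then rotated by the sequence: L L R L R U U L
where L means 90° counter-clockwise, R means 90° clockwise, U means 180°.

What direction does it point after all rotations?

Answer: Final heading: West

Derivation:
Start: East
  L (left (90° counter-clockwise)) -> North
  L (left (90° counter-clockwise)) -> West
  R (right (90° clockwise)) -> North
  L (left (90° counter-clockwise)) -> West
  R (right (90° clockwise)) -> North
  U (U-turn (180°)) -> South
  U (U-turn (180°)) -> North
  L (left (90° counter-clockwise)) -> West
Final: West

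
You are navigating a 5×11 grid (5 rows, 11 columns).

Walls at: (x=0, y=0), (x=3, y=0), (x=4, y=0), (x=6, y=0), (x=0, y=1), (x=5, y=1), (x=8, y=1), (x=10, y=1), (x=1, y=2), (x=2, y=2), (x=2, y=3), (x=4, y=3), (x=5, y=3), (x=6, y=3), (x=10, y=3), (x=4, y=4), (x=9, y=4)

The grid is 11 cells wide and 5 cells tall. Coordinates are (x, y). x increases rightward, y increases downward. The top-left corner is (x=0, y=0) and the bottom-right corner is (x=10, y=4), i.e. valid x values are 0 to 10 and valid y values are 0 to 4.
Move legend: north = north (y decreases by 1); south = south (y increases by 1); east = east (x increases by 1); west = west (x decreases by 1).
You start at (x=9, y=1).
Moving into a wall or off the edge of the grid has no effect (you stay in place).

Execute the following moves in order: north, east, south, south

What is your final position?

Answer: Final position: (x=10, y=0)

Derivation:
Start: (x=9, y=1)
  north (north): (x=9, y=1) -> (x=9, y=0)
  east (east): (x=9, y=0) -> (x=10, y=0)
  south (south): blocked, stay at (x=10, y=0)
  south (south): blocked, stay at (x=10, y=0)
Final: (x=10, y=0)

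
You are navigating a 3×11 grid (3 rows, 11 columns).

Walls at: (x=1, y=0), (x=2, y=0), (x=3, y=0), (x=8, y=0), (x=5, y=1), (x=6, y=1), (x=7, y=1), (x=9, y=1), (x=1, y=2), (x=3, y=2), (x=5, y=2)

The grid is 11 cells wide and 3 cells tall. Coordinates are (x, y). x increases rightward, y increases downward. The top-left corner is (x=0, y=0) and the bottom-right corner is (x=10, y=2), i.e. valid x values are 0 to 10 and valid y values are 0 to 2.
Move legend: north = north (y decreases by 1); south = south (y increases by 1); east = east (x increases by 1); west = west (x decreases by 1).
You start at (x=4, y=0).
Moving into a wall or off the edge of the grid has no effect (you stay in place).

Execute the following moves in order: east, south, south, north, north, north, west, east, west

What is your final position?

Answer: Final position: (x=4, y=0)

Derivation:
Start: (x=4, y=0)
  east (east): (x=4, y=0) -> (x=5, y=0)
  south (south): blocked, stay at (x=5, y=0)
  south (south): blocked, stay at (x=5, y=0)
  [×3]north (north): blocked, stay at (x=5, y=0)
  west (west): (x=5, y=0) -> (x=4, y=0)
  east (east): (x=4, y=0) -> (x=5, y=0)
  west (west): (x=5, y=0) -> (x=4, y=0)
Final: (x=4, y=0)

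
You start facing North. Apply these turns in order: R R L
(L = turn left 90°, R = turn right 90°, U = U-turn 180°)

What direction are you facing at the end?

Answer: Final heading: East

Derivation:
Start: North
  R (right (90° clockwise)) -> East
  R (right (90° clockwise)) -> South
  L (left (90° counter-clockwise)) -> East
Final: East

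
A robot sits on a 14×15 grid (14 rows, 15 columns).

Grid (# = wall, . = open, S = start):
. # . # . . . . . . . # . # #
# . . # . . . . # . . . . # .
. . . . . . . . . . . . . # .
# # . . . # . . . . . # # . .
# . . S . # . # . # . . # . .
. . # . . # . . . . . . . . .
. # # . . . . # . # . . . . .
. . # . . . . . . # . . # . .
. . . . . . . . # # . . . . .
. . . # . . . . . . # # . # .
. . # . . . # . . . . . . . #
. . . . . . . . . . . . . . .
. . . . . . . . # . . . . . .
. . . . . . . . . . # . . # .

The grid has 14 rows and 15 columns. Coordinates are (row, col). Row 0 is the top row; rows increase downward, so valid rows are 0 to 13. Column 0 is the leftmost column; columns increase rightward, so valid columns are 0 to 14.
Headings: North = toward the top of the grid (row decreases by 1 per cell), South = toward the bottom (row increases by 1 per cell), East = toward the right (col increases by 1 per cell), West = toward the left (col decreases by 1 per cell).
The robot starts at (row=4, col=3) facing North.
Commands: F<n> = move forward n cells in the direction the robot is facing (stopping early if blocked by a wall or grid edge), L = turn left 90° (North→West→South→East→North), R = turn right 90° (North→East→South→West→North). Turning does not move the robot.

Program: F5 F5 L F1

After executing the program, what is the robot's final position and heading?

Start: (row=4, col=3), facing North
  F5: move forward 2/5 (blocked), now at (row=2, col=3)
  F5: move forward 0/5 (blocked), now at (row=2, col=3)
  L: turn left, now facing West
  F1: move forward 1, now at (row=2, col=2)
Final: (row=2, col=2), facing West

Answer: Final position: (row=2, col=2), facing West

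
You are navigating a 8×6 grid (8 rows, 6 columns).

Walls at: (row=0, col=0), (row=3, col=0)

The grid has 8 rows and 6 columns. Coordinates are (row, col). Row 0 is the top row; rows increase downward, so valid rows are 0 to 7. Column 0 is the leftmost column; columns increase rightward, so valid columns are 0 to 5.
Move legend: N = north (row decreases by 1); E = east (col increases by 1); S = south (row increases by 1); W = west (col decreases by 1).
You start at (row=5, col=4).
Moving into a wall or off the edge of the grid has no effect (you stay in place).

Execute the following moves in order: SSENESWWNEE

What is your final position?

Answer: Final position: (row=6, col=5)

Derivation:
Start: (row=5, col=4)
  S (south): (row=5, col=4) -> (row=6, col=4)
  S (south): (row=6, col=4) -> (row=7, col=4)
  E (east): (row=7, col=4) -> (row=7, col=5)
  N (north): (row=7, col=5) -> (row=6, col=5)
  E (east): blocked, stay at (row=6, col=5)
  S (south): (row=6, col=5) -> (row=7, col=5)
  W (west): (row=7, col=5) -> (row=7, col=4)
  W (west): (row=7, col=4) -> (row=7, col=3)
  N (north): (row=7, col=3) -> (row=6, col=3)
  E (east): (row=6, col=3) -> (row=6, col=4)
  E (east): (row=6, col=4) -> (row=6, col=5)
Final: (row=6, col=5)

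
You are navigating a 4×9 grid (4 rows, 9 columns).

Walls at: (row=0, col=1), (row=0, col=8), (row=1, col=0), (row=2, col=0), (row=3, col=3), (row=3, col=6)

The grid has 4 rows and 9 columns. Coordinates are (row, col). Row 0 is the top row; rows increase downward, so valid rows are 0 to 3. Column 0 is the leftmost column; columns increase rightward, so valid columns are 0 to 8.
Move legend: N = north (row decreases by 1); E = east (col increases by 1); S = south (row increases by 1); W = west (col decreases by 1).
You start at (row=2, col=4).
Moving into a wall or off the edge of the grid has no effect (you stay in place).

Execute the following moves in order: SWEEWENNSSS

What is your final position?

Start: (row=2, col=4)
  S (south): (row=2, col=4) -> (row=3, col=4)
  W (west): blocked, stay at (row=3, col=4)
  E (east): (row=3, col=4) -> (row=3, col=5)
  E (east): blocked, stay at (row=3, col=5)
  W (west): (row=3, col=5) -> (row=3, col=4)
  E (east): (row=3, col=4) -> (row=3, col=5)
  N (north): (row=3, col=5) -> (row=2, col=5)
  N (north): (row=2, col=5) -> (row=1, col=5)
  S (south): (row=1, col=5) -> (row=2, col=5)
  S (south): (row=2, col=5) -> (row=3, col=5)
  S (south): blocked, stay at (row=3, col=5)
Final: (row=3, col=5)

Answer: Final position: (row=3, col=5)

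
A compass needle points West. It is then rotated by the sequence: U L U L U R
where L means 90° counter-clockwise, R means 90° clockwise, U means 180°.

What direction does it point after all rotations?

Answer: Final heading: North

Derivation:
Start: West
  U (U-turn (180°)) -> East
  L (left (90° counter-clockwise)) -> North
  U (U-turn (180°)) -> South
  L (left (90° counter-clockwise)) -> East
  U (U-turn (180°)) -> West
  R (right (90° clockwise)) -> North
Final: North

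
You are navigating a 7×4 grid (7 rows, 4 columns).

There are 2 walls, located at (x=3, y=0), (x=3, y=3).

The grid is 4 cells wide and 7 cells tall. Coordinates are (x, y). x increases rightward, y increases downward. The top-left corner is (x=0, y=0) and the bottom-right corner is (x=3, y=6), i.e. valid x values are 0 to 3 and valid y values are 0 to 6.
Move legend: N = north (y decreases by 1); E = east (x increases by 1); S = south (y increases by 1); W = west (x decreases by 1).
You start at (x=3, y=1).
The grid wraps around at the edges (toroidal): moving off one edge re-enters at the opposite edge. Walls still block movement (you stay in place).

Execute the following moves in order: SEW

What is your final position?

Start: (x=3, y=1)
  S (south): (x=3, y=1) -> (x=3, y=2)
  E (east): (x=3, y=2) -> (x=0, y=2)
  W (west): (x=0, y=2) -> (x=3, y=2)
Final: (x=3, y=2)

Answer: Final position: (x=3, y=2)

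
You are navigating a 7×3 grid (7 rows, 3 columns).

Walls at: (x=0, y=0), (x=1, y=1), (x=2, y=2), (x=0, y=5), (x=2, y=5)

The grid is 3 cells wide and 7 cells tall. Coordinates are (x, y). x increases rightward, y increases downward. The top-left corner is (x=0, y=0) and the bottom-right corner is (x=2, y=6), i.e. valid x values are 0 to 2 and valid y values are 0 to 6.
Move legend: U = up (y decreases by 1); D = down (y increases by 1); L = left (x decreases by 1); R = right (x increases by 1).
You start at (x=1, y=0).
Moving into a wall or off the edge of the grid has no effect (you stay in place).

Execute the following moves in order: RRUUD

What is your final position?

Answer: Final position: (x=2, y=1)

Derivation:
Start: (x=1, y=0)
  R (right): (x=1, y=0) -> (x=2, y=0)
  R (right): blocked, stay at (x=2, y=0)
  U (up): blocked, stay at (x=2, y=0)
  U (up): blocked, stay at (x=2, y=0)
  D (down): (x=2, y=0) -> (x=2, y=1)
Final: (x=2, y=1)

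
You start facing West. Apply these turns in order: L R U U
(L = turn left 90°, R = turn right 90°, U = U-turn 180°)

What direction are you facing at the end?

Start: West
  L (left (90° counter-clockwise)) -> South
  R (right (90° clockwise)) -> West
  U (U-turn (180°)) -> East
  U (U-turn (180°)) -> West
Final: West

Answer: Final heading: West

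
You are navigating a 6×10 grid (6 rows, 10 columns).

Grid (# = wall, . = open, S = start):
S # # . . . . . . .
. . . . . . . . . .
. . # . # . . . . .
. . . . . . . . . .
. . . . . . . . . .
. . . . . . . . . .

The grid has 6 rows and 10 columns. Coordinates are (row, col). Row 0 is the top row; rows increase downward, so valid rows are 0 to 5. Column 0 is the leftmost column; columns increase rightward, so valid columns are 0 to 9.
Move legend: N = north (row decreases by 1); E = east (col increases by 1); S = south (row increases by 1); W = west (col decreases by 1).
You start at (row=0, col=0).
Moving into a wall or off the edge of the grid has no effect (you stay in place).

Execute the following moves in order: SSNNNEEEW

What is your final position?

Answer: Final position: (row=0, col=0)

Derivation:
Start: (row=0, col=0)
  S (south): (row=0, col=0) -> (row=1, col=0)
  S (south): (row=1, col=0) -> (row=2, col=0)
  N (north): (row=2, col=0) -> (row=1, col=0)
  N (north): (row=1, col=0) -> (row=0, col=0)
  N (north): blocked, stay at (row=0, col=0)
  [×3]E (east): blocked, stay at (row=0, col=0)
  W (west): blocked, stay at (row=0, col=0)
Final: (row=0, col=0)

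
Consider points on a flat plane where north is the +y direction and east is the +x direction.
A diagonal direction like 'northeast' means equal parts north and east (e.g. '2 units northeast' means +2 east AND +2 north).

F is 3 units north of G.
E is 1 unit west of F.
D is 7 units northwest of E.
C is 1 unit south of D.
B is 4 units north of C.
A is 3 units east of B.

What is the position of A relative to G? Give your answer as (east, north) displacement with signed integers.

Place G at the origin (east=0, north=0).
  F is 3 units north of G: delta (east=+0, north=+3); F at (east=0, north=3).
  E is 1 unit west of F: delta (east=-1, north=+0); E at (east=-1, north=3).
  D is 7 units northwest of E: delta (east=-7, north=+7); D at (east=-8, north=10).
  C is 1 unit south of D: delta (east=+0, north=-1); C at (east=-8, north=9).
  B is 4 units north of C: delta (east=+0, north=+4); B at (east=-8, north=13).
  A is 3 units east of B: delta (east=+3, north=+0); A at (east=-5, north=13).
Therefore A relative to G: (east=-5, north=13).

Answer: A is at (east=-5, north=13) relative to G.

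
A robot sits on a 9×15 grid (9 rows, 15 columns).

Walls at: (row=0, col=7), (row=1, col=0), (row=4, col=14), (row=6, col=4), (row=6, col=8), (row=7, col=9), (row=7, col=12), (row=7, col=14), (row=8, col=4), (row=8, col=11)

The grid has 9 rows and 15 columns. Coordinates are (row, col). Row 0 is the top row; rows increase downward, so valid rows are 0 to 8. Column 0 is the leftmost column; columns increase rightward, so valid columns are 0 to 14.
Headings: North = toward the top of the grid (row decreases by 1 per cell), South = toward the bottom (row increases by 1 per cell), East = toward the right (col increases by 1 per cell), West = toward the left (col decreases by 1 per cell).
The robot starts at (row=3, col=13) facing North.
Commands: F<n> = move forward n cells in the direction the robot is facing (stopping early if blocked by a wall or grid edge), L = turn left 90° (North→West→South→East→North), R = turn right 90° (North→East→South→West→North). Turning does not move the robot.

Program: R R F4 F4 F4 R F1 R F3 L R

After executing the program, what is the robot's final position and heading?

Answer: Final position: (row=8, col=12), facing North

Derivation:
Start: (row=3, col=13), facing North
  R: turn right, now facing East
  R: turn right, now facing South
  F4: move forward 4, now at (row=7, col=13)
  F4: move forward 1/4 (blocked), now at (row=8, col=13)
  F4: move forward 0/4 (blocked), now at (row=8, col=13)
  R: turn right, now facing West
  F1: move forward 1, now at (row=8, col=12)
  R: turn right, now facing North
  F3: move forward 0/3 (blocked), now at (row=8, col=12)
  L: turn left, now facing West
  R: turn right, now facing North
Final: (row=8, col=12), facing North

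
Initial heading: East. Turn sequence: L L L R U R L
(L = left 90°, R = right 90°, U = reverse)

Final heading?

Start: East
  L (left (90° counter-clockwise)) -> North
  L (left (90° counter-clockwise)) -> West
  L (left (90° counter-clockwise)) -> South
  R (right (90° clockwise)) -> West
  U (U-turn (180°)) -> East
  R (right (90° clockwise)) -> South
  L (left (90° counter-clockwise)) -> East
Final: East

Answer: Final heading: East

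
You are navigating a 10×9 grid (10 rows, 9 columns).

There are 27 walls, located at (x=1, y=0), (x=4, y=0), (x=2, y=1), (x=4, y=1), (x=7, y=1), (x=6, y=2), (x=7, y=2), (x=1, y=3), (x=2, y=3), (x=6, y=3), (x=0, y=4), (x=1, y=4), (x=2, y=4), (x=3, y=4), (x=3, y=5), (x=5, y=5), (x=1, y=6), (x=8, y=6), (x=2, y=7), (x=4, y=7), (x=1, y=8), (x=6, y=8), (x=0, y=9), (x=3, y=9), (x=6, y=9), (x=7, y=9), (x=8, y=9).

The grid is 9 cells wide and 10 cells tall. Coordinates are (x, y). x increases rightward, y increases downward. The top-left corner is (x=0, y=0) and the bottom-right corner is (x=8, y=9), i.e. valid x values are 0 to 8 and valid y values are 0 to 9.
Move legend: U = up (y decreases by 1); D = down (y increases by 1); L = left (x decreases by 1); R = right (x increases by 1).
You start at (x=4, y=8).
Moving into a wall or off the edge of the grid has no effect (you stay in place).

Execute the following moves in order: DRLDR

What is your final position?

Answer: Final position: (x=5, y=9)

Derivation:
Start: (x=4, y=8)
  D (down): (x=4, y=8) -> (x=4, y=9)
  R (right): (x=4, y=9) -> (x=5, y=9)
  L (left): (x=5, y=9) -> (x=4, y=9)
  D (down): blocked, stay at (x=4, y=9)
  R (right): (x=4, y=9) -> (x=5, y=9)
Final: (x=5, y=9)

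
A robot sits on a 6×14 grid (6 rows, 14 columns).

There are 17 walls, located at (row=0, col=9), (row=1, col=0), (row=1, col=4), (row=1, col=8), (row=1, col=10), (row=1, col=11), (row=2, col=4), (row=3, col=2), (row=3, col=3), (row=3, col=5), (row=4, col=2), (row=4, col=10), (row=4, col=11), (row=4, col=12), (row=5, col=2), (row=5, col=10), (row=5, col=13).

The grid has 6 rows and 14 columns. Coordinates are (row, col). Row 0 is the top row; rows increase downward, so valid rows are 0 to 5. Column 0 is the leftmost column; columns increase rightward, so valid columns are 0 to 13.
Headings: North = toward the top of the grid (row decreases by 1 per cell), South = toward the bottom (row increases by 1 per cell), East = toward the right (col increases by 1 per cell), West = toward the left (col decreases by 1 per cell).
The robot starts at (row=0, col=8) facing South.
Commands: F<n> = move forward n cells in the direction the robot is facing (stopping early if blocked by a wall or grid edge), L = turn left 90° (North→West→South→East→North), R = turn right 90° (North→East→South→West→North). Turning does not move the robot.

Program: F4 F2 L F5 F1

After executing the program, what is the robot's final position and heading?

Start: (row=0, col=8), facing South
  F4: move forward 0/4 (blocked), now at (row=0, col=8)
  F2: move forward 0/2 (blocked), now at (row=0, col=8)
  L: turn left, now facing East
  F5: move forward 0/5 (blocked), now at (row=0, col=8)
  F1: move forward 0/1 (blocked), now at (row=0, col=8)
Final: (row=0, col=8), facing East

Answer: Final position: (row=0, col=8), facing East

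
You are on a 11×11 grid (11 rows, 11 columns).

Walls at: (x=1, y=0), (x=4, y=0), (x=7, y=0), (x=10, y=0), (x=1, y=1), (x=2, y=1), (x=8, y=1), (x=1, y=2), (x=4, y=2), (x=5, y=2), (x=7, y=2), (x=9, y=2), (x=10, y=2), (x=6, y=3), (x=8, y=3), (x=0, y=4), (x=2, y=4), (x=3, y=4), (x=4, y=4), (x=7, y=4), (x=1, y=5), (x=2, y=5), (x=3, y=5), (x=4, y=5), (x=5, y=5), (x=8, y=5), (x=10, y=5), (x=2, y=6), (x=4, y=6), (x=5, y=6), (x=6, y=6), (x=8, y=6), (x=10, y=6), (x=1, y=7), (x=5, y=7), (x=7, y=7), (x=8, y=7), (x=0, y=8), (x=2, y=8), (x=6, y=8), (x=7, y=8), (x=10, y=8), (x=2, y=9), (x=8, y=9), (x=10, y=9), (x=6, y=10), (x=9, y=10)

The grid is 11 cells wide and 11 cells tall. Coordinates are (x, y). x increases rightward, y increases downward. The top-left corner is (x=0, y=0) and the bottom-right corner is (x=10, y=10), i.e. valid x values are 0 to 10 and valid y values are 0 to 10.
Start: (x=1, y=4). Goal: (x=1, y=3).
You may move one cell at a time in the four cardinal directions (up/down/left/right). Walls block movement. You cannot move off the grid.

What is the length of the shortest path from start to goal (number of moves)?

Answer: Shortest path length: 1

Derivation:
BFS from (x=1, y=4) until reaching (x=1, y=3):
  Distance 0: (x=1, y=4)
  Distance 1: (x=1, y=3)  <- goal reached here
One shortest path (1 moves): (x=1, y=4) -> (x=1, y=3)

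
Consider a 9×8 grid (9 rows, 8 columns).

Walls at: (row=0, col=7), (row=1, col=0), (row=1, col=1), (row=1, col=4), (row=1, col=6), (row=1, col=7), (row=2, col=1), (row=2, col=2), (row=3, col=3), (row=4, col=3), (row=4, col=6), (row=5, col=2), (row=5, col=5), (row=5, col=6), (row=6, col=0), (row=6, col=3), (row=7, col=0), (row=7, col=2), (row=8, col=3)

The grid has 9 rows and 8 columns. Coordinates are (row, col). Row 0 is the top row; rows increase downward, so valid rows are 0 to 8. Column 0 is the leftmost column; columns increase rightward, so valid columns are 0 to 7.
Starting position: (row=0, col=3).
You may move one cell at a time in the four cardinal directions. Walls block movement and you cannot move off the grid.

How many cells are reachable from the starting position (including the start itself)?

BFS flood-fill from (row=0, col=3):
  Distance 0: (row=0, col=3)
  Distance 1: (row=0, col=2), (row=0, col=4), (row=1, col=3)
  Distance 2: (row=0, col=1), (row=0, col=5), (row=1, col=2), (row=2, col=3)
  Distance 3: (row=0, col=0), (row=0, col=6), (row=1, col=5), (row=2, col=4)
  Distance 4: (row=2, col=5), (row=3, col=4)
  Distance 5: (row=2, col=6), (row=3, col=5), (row=4, col=4)
  Distance 6: (row=2, col=7), (row=3, col=6), (row=4, col=5), (row=5, col=4)
  Distance 7: (row=3, col=7), (row=5, col=3), (row=6, col=4)
  Distance 8: (row=4, col=7), (row=6, col=5), (row=7, col=4)
  Distance 9: (row=5, col=7), (row=6, col=6), (row=7, col=3), (row=7, col=5), (row=8, col=4)
  Distance 10: (row=6, col=7), (row=7, col=6), (row=8, col=5)
  Distance 11: (row=7, col=7), (row=8, col=6)
  Distance 12: (row=8, col=7)
Total reachable: 38 (grid has 53 open cells total)

Answer: Reachable cells: 38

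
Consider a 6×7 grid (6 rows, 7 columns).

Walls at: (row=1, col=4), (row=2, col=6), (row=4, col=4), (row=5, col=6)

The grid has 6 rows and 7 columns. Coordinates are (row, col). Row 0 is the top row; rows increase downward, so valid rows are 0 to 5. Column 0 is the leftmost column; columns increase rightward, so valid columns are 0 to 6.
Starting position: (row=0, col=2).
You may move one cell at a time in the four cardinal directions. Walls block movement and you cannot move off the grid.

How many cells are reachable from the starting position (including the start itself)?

Answer: Reachable cells: 38

Derivation:
BFS flood-fill from (row=0, col=2):
  Distance 0: (row=0, col=2)
  Distance 1: (row=0, col=1), (row=0, col=3), (row=1, col=2)
  Distance 2: (row=0, col=0), (row=0, col=4), (row=1, col=1), (row=1, col=3), (row=2, col=2)
  Distance 3: (row=0, col=5), (row=1, col=0), (row=2, col=1), (row=2, col=3), (row=3, col=2)
  Distance 4: (row=0, col=6), (row=1, col=5), (row=2, col=0), (row=2, col=4), (row=3, col=1), (row=3, col=3), (row=4, col=2)
  Distance 5: (row=1, col=6), (row=2, col=5), (row=3, col=0), (row=3, col=4), (row=4, col=1), (row=4, col=3), (row=5, col=2)
  Distance 6: (row=3, col=5), (row=4, col=0), (row=5, col=1), (row=5, col=3)
  Distance 7: (row=3, col=6), (row=4, col=5), (row=5, col=0), (row=5, col=4)
  Distance 8: (row=4, col=6), (row=5, col=5)
Total reachable: 38 (grid has 38 open cells total)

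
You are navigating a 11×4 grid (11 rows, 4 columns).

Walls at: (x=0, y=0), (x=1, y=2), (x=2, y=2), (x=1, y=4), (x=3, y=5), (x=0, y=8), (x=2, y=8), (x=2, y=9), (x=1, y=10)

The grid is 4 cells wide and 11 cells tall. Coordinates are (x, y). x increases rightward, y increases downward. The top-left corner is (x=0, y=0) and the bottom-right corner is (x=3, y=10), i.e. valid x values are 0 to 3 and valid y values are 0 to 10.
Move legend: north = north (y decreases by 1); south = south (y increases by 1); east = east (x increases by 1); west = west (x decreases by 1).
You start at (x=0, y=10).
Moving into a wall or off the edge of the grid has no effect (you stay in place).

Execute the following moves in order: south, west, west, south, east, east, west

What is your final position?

Answer: Final position: (x=0, y=10)

Derivation:
Start: (x=0, y=10)
  south (south): blocked, stay at (x=0, y=10)
  west (west): blocked, stay at (x=0, y=10)
  west (west): blocked, stay at (x=0, y=10)
  south (south): blocked, stay at (x=0, y=10)
  east (east): blocked, stay at (x=0, y=10)
  east (east): blocked, stay at (x=0, y=10)
  west (west): blocked, stay at (x=0, y=10)
Final: (x=0, y=10)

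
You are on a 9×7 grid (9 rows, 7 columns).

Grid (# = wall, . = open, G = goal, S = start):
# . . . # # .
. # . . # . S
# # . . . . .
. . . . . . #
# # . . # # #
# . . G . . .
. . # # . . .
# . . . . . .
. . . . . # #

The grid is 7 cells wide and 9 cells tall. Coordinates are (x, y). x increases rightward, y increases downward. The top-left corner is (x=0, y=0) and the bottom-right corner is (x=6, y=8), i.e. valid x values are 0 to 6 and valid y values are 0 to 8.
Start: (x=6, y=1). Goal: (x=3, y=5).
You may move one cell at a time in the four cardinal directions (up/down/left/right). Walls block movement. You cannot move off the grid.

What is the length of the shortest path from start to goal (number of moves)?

Answer: Shortest path length: 7

Derivation:
BFS from (x=6, y=1) until reaching (x=3, y=5):
  Distance 0: (x=6, y=1)
  Distance 1: (x=6, y=0), (x=5, y=1), (x=6, y=2)
  Distance 2: (x=5, y=2)
  Distance 3: (x=4, y=2), (x=5, y=3)
  Distance 4: (x=3, y=2), (x=4, y=3)
  Distance 5: (x=3, y=1), (x=2, y=2), (x=3, y=3)
  Distance 6: (x=3, y=0), (x=2, y=1), (x=2, y=3), (x=3, y=4)
  Distance 7: (x=2, y=0), (x=1, y=3), (x=2, y=4), (x=3, y=5)  <- goal reached here
One shortest path (7 moves): (x=6, y=1) -> (x=5, y=1) -> (x=5, y=2) -> (x=4, y=2) -> (x=3, y=2) -> (x=3, y=3) -> (x=3, y=4) -> (x=3, y=5)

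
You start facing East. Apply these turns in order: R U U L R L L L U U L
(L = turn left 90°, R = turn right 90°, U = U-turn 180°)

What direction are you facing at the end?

Start: East
  R (right (90° clockwise)) -> South
  U (U-turn (180°)) -> North
  U (U-turn (180°)) -> South
  L (left (90° counter-clockwise)) -> East
  R (right (90° clockwise)) -> South
  L (left (90° counter-clockwise)) -> East
  L (left (90° counter-clockwise)) -> North
  L (left (90° counter-clockwise)) -> West
  U (U-turn (180°)) -> East
  U (U-turn (180°)) -> West
  L (left (90° counter-clockwise)) -> South
Final: South

Answer: Final heading: South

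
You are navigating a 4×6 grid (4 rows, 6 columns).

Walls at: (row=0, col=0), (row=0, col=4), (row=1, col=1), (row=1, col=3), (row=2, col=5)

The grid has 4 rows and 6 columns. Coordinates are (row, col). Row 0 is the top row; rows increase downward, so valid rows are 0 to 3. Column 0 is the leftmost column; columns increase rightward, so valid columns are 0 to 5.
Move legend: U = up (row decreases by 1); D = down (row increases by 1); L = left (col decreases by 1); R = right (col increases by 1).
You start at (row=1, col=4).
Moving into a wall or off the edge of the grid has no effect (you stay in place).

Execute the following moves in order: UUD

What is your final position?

Start: (row=1, col=4)
  U (up): blocked, stay at (row=1, col=4)
  U (up): blocked, stay at (row=1, col=4)
  D (down): (row=1, col=4) -> (row=2, col=4)
Final: (row=2, col=4)

Answer: Final position: (row=2, col=4)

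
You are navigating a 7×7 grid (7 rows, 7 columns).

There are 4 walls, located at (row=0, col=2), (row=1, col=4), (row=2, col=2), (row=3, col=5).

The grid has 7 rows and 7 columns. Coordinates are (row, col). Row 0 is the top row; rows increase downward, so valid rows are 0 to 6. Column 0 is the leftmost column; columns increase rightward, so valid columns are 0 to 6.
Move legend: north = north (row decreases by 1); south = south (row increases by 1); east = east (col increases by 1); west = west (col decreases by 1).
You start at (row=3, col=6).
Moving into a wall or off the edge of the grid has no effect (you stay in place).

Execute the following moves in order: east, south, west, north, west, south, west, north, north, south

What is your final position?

Start: (row=3, col=6)
  east (east): blocked, stay at (row=3, col=6)
  south (south): (row=3, col=6) -> (row=4, col=6)
  west (west): (row=4, col=6) -> (row=4, col=5)
  north (north): blocked, stay at (row=4, col=5)
  west (west): (row=4, col=5) -> (row=4, col=4)
  south (south): (row=4, col=4) -> (row=5, col=4)
  west (west): (row=5, col=4) -> (row=5, col=3)
  north (north): (row=5, col=3) -> (row=4, col=3)
  north (north): (row=4, col=3) -> (row=3, col=3)
  south (south): (row=3, col=3) -> (row=4, col=3)
Final: (row=4, col=3)

Answer: Final position: (row=4, col=3)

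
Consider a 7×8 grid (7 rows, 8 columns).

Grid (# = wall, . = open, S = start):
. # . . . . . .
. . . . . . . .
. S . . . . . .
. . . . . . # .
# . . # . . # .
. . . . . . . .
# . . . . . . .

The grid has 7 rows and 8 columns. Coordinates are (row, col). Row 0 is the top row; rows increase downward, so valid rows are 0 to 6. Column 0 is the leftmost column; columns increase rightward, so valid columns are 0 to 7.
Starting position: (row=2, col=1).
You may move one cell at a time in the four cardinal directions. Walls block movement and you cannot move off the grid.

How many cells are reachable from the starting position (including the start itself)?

Answer: Reachable cells: 50

Derivation:
BFS flood-fill from (row=2, col=1):
  Distance 0: (row=2, col=1)
  Distance 1: (row=1, col=1), (row=2, col=0), (row=2, col=2), (row=3, col=1)
  Distance 2: (row=1, col=0), (row=1, col=2), (row=2, col=3), (row=3, col=0), (row=3, col=2), (row=4, col=1)
  Distance 3: (row=0, col=0), (row=0, col=2), (row=1, col=3), (row=2, col=4), (row=3, col=3), (row=4, col=2), (row=5, col=1)
  Distance 4: (row=0, col=3), (row=1, col=4), (row=2, col=5), (row=3, col=4), (row=5, col=0), (row=5, col=2), (row=6, col=1)
  Distance 5: (row=0, col=4), (row=1, col=5), (row=2, col=6), (row=3, col=5), (row=4, col=4), (row=5, col=3), (row=6, col=2)
  Distance 6: (row=0, col=5), (row=1, col=6), (row=2, col=7), (row=4, col=5), (row=5, col=4), (row=6, col=3)
  Distance 7: (row=0, col=6), (row=1, col=7), (row=3, col=7), (row=5, col=5), (row=6, col=4)
  Distance 8: (row=0, col=7), (row=4, col=7), (row=5, col=6), (row=6, col=5)
  Distance 9: (row=5, col=7), (row=6, col=6)
  Distance 10: (row=6, col=7)
Total reachable: 50 (grid has 50 open cells total)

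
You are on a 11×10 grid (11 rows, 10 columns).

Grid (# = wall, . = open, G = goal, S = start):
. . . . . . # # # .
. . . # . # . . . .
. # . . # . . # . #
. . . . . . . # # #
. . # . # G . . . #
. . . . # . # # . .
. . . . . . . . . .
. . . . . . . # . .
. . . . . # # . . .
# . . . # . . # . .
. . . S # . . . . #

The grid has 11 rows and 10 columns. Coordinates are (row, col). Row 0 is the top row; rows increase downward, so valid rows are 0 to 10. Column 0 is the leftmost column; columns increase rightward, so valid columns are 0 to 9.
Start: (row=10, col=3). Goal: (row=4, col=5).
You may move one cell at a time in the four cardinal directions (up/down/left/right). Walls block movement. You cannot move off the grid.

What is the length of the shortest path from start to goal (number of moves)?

Answer: Shortest path length: 8

Derivation:
BFS from (row=10, col=3) until reaching (row=4, col=5):
  Distance 0: (row=10, col=3)
  Distance 1: (row=9, col=3), (row=10, col=2)
  Distance 2: (row=8, col=3), (row=9, col=2), (row=10, col=1)
  Distance 3: (row=7, col=3), (row=8, col=2), (row=8, col=4), (row=9, col=1), (row=10, col=0)
  Distance 4: (row=6, col=3), (row=7, col=2), (row=7, col=4), (row=8, col=1)
  Distance 5: (row=5, col=3), (row=6, col=2), (row=6, col=4), (row=7, col=1), (row=7, col=5), (row=8, col=0)
  Distance 6: (row=4, col=3), (row=5, col=2), (row=6, col=1), (row=6, col=5), (row=7, col=0), (row=7, col=6)
  Distance 7: (row=3, col=3), (row=5, col=1), (row=5, col=5), (row=6, col=0), (row=6, col=6)
  Distance 8: (row=2, col=3), (row=3, col=2), (row=3, col=4), (row=4, col=1), (row=4, col=5), (row=5, col=0), (row=6, col=7)  <- goal reached here
One shortest path (8 moves): (row=10, col=3) -> (row=9, col=3) -> (row=8, col=3) -> (row=8, col=4) -> (row=7, col=4) -> (row=7, col=5) -> (row=6, col=5) -> (row=5, col=5) -> (row=4, col=5)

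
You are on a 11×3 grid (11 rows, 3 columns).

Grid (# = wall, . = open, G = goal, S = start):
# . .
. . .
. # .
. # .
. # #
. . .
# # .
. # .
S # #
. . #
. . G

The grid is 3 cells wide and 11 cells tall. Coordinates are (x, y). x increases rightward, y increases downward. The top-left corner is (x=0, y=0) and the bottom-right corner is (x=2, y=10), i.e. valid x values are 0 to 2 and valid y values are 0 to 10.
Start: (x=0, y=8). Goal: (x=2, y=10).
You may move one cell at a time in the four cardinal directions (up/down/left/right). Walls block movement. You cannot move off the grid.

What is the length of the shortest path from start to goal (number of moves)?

Answer: Shortest path length: 4

Derivation:
BFS from (x=0, y=8) until reaching (x=2, y=10):
  Distance 0: (x=0, y=8)
  Distance 1: (x=0, y=7), (x=0, y=9)
  Distance 2: (x=1, y=9), (x=0, y=10)
  Distance 3: (x=1, y=10)
  Distance 4: (x=2, y=10)  <- goal reached here
One shortest path (4 moves): (x=0, y=8) -> (x=0, y=9) -> (x=1, y=9) -> (x=1, y=10) -> (x=2, y=10)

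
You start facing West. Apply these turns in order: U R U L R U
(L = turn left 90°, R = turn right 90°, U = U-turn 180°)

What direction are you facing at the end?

Answer: Final heading: South

Derivation:
Start: West
  U (U-turn (180°)) -> East
  R (right (90° clockwise)) -> South
  U (U-turn (180°)) -> North
  L (left (90° counter-clockwise)) -> West
  R (right (90° clockwise)) -> North
  U (U-turn (180°)) -> South
Final: South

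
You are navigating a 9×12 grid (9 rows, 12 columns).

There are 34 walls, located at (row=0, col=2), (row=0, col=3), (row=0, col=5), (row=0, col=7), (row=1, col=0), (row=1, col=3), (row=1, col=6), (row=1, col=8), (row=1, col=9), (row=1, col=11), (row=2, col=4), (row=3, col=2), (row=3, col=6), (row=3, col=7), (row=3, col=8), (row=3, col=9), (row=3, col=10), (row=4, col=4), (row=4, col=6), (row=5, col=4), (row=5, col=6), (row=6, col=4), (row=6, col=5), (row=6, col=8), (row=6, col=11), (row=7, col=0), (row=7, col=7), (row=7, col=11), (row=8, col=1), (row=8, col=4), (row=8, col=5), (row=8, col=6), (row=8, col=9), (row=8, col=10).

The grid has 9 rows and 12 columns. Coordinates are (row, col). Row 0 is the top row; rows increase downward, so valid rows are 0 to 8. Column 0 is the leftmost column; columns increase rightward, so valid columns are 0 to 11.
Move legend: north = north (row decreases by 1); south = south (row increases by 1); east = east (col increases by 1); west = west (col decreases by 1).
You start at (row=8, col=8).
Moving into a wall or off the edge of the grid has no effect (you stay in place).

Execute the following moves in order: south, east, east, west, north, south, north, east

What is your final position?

Answer: Final position: (row=8, col=8)

Derivation:
Start: (row=8, col=8)
  south (south): blocked, stay at (row=8, col=8)
  east (east): blocked, stay at (row=8, col=8)
  east (east): blocked, stay at (row=8, col=8)
  west (west): (row=8, col=8) -> (row=8, col=7)
  north (north): blocked, stay at (row=8, col=7)
  south (south): blocked, stay at (row=8, col=7)
  north (north): blocked, stay at (row=8, col=7)
  east (east): (row=8, col=7) -> (row=8, col=8)
Final: (row=8, col=8)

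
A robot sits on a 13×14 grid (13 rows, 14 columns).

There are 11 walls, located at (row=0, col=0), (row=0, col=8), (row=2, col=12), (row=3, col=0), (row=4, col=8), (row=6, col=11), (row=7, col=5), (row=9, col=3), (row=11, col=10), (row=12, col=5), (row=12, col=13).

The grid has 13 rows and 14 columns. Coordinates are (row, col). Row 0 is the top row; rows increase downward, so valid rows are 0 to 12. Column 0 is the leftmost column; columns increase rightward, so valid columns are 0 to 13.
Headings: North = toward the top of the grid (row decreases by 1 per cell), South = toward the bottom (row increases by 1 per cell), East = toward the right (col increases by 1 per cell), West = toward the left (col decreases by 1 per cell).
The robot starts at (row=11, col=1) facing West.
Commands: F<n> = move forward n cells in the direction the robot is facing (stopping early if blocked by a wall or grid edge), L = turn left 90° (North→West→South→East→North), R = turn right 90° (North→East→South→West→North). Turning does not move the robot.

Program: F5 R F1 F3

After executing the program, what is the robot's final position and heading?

Start: (row=11, col=1), facing West
  F5: move forward 1/5 (blocked), now at (row=11, col=0)
  R: turn right, now facing North
  F1: move forward 1, now at (row=10, col=0)
  F3: move forward 3, now at (row=7, col=0)
Final: (row=7, col=0), facing North

Answer: Final position: (row=7, col=0), facing North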